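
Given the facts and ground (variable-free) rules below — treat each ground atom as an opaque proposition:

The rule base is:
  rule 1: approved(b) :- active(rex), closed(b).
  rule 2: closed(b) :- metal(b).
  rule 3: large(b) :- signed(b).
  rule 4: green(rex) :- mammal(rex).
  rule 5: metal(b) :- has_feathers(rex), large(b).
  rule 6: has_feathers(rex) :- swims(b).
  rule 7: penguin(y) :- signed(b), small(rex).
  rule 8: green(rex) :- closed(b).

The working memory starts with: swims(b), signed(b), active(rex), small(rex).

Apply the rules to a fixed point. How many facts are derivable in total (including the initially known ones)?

11

Round 1: rule 3 [large(b) :- signed(b).]; rule 6 [has_feathers(rex) :- swims(b).]; rule 7 [penguin(y) :- signed(b), small(rex).]. New: large(b), has_feathers(rex), penguin(y).
Round 2: rule 5 [metal(b) :- has_feathers(rex), large(b).]. New: metal(b).
Round 3: rule 2 [closed(b) :- metal(b).]. New: closed(b).
Round 4: rule 1 [approved(b) :- active(rex), closed(b).]; rule 8 [green(rex) :- closed(b).]. New: approved(b), green(rex).
Closure: {active(rex), approved(b), closed(b), green(rex), has_feathers(rex), large(b), metal(b), penguin(y), signed(b), small(rex), swims(b)} — 11 facts.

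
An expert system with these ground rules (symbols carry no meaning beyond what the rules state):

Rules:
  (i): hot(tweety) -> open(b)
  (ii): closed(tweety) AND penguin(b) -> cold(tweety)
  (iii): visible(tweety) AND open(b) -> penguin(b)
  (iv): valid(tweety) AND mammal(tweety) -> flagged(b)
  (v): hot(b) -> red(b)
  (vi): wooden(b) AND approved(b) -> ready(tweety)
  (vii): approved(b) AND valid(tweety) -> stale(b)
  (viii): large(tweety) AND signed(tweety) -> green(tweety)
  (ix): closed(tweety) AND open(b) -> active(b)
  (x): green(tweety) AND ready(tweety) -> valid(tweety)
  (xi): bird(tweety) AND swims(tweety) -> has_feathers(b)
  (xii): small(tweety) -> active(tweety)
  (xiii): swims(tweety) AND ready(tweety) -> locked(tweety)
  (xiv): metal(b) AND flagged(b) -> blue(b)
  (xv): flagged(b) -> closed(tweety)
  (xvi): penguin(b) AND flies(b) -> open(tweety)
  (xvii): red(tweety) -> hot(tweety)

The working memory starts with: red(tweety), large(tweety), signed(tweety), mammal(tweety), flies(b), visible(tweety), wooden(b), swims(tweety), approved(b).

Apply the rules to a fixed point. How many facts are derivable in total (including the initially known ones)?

[1] (vi) [wooden(b) AND approved(b) -> ready(tweety)]; (viii) [large(tweety) AND signed(tweety) -> green(tweety)]; (xvii) [red(tweety) -> hot(tweety)]. ⇒ new: ready(tweety), green(tweety), hot(tweety).
[2] (i) [hot(tweety) -> open(b)]; (x) [green(tweety) AND ready(tweety) -> valid(tweety)]; (xiii) [swims(tweety) AND ready(tweety) -> locked(tweety)]. ⇒ new: open(b), valid(tweety), locked(tweety).
[3] (iii) [visible(tweety) AND open(b) -> penguin(b)]; (iv) [valid(tweety) AND mammal(tweety) -> flagged(b)]; (vii) [approved(b) AND valid(tweety) -> stale(b)]. ⇒ new: penguin(b), flagged(b), stale(b).
[4] (xv) [flagged(b) -> closed(tweety)]; (xvi) [penguin(b) AND flies(b) -> open(tweety)]. ⇒ new: closed(tweety), open(tweety).
[5] (ii) [closed(tweety) AND penguin(b) -> cold(tweety)]; (ix) [closed(tweety) AND open(b) -> active(b)]. ⇒ new: cold(tweety), active(b).
Closure: {active(b), approved(b), closed(tweety), cold(tweety), flagged(b), flies(b), green(tweety), hot(tweety), large(tweety), locked(tweety), mammal(tweety), open(b), open(tweety), penguin(b), ready(tweety), red(tweety), signed(tweety), stale(b), swims(tweety), valid(tweety), visible(tweety), wooden(b)} — 22 facts.

22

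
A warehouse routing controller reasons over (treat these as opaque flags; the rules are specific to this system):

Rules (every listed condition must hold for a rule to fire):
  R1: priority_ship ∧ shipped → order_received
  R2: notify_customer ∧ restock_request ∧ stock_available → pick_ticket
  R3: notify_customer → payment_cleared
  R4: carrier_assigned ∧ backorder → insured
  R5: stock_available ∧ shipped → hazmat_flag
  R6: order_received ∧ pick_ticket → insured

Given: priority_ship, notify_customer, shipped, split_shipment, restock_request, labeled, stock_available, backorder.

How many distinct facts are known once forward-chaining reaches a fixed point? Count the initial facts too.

Round 1 fires R1, R2, R3, R5, giving order_received, pick_ticket, payment_cleared, hazmat_flag.
Round 2 fires R6, giving insured.
Closure: {backorder, hazmat_flag, insured, labeled, notify_customer, order_received, payment_cleared, pick_ticket, priority_ship, restock_request, shipped, split_shipment, stock_available} — 13 facts.

13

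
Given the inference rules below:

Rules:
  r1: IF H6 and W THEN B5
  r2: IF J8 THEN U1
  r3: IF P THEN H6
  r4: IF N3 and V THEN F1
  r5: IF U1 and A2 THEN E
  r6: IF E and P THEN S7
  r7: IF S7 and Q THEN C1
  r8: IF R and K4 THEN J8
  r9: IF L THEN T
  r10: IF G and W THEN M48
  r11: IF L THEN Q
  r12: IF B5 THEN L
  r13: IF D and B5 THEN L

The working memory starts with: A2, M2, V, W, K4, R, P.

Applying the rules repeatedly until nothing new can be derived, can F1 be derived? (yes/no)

no

Round 1 — r3, r8, derive H6, J8.
Round 2 — r1, r2, derive B5, U1.
Round 3 — r5, r12, derive E, L.
Round 4 — r6, r9, r11, derive S7, T, Q.
Round 5 — r7, derive C1.
Fixed point reached. F1 is concluded only by r4; r4 needs N3 (never derived).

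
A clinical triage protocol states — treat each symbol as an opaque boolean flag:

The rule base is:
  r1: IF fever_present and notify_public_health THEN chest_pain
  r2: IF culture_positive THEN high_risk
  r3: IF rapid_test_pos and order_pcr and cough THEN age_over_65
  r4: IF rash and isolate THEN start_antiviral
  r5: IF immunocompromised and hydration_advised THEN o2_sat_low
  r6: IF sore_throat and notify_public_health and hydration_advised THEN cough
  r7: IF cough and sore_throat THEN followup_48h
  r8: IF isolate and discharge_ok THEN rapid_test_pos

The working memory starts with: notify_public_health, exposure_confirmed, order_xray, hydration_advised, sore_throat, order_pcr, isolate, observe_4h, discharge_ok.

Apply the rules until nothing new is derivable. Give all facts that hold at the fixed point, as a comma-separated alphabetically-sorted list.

Round 1: r6 [IF sore_throat and notify_public_health and hydration_advised THEN cough]; r8 [IF isolate and discharge_ok THEN rapid_test_pos]. New: cough, rapid_test_pos.
Round 2: r3 [IF rapid_test_pos and order_pcr and cough THEN age_over_65]; r7 [IF cough and sore_throat THEN followup_48h]. New: age_over_65, followup_48h.

age_over_65, cough, discharge_ok, exposure_confirmed, followup_48h, hydration_advised, isolate, notify_public_health, observe_4h, order_pcr, order_xray, rapid_test_pos, sore_throat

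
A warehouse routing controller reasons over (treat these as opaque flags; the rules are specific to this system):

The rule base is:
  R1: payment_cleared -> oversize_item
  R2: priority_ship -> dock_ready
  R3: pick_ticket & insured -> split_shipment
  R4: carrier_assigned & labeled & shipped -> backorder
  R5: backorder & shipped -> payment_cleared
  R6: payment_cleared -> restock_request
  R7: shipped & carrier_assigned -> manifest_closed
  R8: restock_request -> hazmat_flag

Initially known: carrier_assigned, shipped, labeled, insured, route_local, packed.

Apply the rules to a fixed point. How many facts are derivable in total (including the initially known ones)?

Round 1 — R4, R7, derive backorder, manifest_closed.
Round 2 — R5, derive payment_cleared.
Round 3 — R1, R6, derive oversize_item, restock_request.
Round 4 — R8, derive hazmat_flag.
Closure: {backorder, carrier_assigned, hazmat_flag, insured, labeled, manifest_closed, oversize_item, packed, payment_cleared, restock_request, route_local, shipped} — 12 facts.

12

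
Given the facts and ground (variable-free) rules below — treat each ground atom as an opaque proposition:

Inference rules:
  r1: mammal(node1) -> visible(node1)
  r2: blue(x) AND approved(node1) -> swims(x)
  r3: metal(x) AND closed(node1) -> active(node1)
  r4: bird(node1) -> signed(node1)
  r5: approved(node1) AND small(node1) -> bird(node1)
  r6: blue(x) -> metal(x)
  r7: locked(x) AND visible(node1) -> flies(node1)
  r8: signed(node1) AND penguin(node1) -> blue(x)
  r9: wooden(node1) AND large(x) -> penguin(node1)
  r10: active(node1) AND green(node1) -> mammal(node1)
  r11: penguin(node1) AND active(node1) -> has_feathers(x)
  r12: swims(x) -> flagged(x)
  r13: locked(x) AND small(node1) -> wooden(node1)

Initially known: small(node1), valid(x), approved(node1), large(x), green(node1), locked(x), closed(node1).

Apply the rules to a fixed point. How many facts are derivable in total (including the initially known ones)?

Round 1 fires r5, r13, giving bird(node1), wooden(node1).
Round 2 fires r4, r9, giving signed(node1), penguin(node1).
Round 3 fires r8, giving blue(x).
Round 4 fires r2, r6, giving swims(x), metal(x).
Round 5 fires r3, r12, giving active(node1), flagged(x).
Round 6 fires r10, r11, giving mammal(node1), has_feathers(x).
Round 7 fires r1, giving visible(node1).
Round 8 fires r7, giving flies(node1).
Closure: {active(node1), approved(node1), bird(node1), blue(x), closed(node1), flagged(x), flies(node1), green(node1), has_feathers(x), large(x), locked(x), mammal(node1), metal(x), penguin(node1), signed(node1), small(node1), swims(x), valid(x), visible(node1), wooden(node1)} — 20 facts.

20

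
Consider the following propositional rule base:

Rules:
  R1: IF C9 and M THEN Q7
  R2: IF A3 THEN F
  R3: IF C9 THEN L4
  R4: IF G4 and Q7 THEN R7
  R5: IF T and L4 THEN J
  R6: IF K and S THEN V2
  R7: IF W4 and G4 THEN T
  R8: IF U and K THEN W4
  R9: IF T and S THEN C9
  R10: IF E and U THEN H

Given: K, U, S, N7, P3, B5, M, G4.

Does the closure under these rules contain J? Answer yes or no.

[1] R6 [IF K and S THEN V2]; R8 [IF U and K THEN W4]. ⇒ new: V2, W4.
[2] R7 [IF W4 and G4 THEN T]. ⇒ new: T.
[3] R9 [IF T and S THEN C9]. ⇒ new: C9.
[4] R1 [IF C9 and M THEN Q7]; R3 [IF C9 THEN L4]. ⇒ new: Q7, L4.
[5] R4 [IF G4 and Q7 THEN R7]; R5 [IF T and L4 THEN J]. ⇒ new: R7, J.
J appears in round 5, so it is derivable.

yes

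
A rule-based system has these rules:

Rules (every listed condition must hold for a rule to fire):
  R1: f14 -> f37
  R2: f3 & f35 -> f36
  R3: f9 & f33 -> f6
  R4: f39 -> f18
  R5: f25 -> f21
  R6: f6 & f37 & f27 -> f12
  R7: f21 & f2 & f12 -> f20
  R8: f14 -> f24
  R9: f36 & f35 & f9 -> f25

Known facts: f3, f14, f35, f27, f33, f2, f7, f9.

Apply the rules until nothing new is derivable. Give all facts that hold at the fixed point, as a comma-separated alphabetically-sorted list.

Round 1: R1 [f14 -> f37]; R2 [f3 & f35 -> f36]; R3 [f9 & f33 -> f6]; R8 [f14 -> f24]. Adds f37, f36, f6, f24.
Round 2: R6 [f6 & f37 & f27 -> f12]; R9 [f36 & f35 & f9 -> f25]. Adds f12, f25.
Round 3: R5 [f25 -> f21]. Adds f21.
Round 4: R7 [f21 & f2 & f12 -> f20]. Adds f20.

f12, f14, f2, f20, f21, f24, f25, f27, f3, f33, f35, f36, f37, f6, f7, f9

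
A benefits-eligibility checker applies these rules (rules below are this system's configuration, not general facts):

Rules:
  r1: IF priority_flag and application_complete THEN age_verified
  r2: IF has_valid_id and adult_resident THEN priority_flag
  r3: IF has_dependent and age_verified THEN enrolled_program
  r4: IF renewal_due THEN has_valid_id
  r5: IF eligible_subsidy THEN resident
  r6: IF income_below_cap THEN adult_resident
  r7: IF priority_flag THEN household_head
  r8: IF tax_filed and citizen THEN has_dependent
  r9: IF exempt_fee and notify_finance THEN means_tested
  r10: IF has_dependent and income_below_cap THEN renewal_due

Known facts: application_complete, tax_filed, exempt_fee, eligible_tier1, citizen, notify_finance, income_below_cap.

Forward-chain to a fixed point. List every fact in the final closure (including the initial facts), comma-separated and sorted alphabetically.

Round 1 fires r6, r8, r9, giving adult_resident, has_dependent, means_tested.
Round 2 fires r10, giving renewal_due.
Round 3 fires r4, giving has_valid_id.
Round 4 fires r2, giving priority_flag.
Round 5 fires r1, r7, giving age_verified, household_head.
Round 6 fires r3, giving enrolled_program.

adult_resident, age_verified, application_complete, citizen, eligible_tier1, enrolled_program, exempt_fee, has_dependent, has_valid_id, household_head, income_below_cap, means_tested, notify_finance, priority_flag, renewal_due, tax_filed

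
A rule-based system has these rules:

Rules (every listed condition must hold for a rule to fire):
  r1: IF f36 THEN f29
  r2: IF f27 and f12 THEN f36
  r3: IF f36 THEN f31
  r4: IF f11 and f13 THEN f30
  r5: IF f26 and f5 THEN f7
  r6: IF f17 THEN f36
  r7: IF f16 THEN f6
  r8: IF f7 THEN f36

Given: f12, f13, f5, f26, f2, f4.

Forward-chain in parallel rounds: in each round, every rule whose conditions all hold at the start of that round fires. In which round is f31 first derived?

3

Round 1 — r5, derive f7.
Round 2 — r8, derive f36.
Round 3 — r1, r3, derive f29, f31.
f31 first appears in round 3.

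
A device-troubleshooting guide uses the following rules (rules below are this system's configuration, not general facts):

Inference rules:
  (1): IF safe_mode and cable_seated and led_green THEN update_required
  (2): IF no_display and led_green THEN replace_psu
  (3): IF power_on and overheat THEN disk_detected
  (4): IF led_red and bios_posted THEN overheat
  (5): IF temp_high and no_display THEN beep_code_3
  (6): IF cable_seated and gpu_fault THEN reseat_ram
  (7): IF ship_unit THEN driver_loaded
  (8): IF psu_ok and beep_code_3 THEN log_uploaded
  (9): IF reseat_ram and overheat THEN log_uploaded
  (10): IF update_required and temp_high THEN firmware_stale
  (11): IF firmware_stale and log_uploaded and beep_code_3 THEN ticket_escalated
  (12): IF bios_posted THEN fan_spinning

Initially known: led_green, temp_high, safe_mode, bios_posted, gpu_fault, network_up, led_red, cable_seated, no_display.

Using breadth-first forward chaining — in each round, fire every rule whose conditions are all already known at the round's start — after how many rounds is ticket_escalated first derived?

3

Round 1 — (1), (2), (4), (5), (6), (12), derive update_required, replace_psu, overheat, beep_code_3, reseat_ram, fan_spinning.
Round 2 — (9), (10), derive log_uploaded, firmware_stale.
Round 3 — (11), derive ticket_escalated.
ticket_escalated first appears in round 3.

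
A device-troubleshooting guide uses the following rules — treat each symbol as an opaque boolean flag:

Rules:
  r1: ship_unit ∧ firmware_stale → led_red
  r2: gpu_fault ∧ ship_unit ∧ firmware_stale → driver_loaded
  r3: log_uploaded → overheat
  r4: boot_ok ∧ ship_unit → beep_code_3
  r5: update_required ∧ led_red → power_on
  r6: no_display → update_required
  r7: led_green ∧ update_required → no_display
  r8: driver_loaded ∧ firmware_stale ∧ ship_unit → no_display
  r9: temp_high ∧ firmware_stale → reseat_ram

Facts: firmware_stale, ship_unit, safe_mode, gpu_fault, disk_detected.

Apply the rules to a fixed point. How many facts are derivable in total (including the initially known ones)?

Round 1: r1 [ship_unit ∧ firmware_stale → led_red]; r2 [gpu_fault ∧ ship_unit ∧ firmware_stale → driver_loaded]. New: led_red, driver_loaded.
Round 2: r8 [driver_loaded ∧ firmware_stale ∧ ship_unit → no_display]. New: no_display.
Round 3: r6 [no_display → update_required]. New: update_required.
Round 4: r5 [update_required ∧ led_red → power_on]. New: power_on.
Closure: {disk_detected, driver_loaded, firmware_stale, gpu_fault, led_red, no_display, power_on, safe_mode, ship_unit, update_required} — 10 facts.

10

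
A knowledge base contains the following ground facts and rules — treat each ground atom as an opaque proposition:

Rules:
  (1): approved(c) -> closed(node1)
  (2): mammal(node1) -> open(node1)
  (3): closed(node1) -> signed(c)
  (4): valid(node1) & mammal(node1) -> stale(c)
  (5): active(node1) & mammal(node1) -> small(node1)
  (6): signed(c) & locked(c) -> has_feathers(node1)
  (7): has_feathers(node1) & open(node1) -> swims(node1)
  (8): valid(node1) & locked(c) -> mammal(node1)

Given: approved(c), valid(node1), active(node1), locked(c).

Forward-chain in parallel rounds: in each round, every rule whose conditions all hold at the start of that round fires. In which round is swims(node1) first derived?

Round 1: (1) [approved(c) -> closed(node1)]; (8) [valid(node1) & locked(c) -> mammal(node1)]. New: closed(node1), mammal(node1).
Round 2: (2) [mammal(node1) -> open(node1)]; (3) [closed(node1) -> signed(c)]; (4) [valid(node1) & mammal(node1) -> stale(c)]; (5) [active(node1) & mammal(node1) -> small(node1)]. New: open(node1), signed(c), stale(c), small(node1).
Round 3: (6) [signed(c) & locked(c) -> has_feathers(node1)]. New: has_feathers(node1).
Round 4: (7) [has_feathers(node1) & open(node1) -> swims(node1)]. New: swims(node1).
swims(node1) first appears in round 4.

4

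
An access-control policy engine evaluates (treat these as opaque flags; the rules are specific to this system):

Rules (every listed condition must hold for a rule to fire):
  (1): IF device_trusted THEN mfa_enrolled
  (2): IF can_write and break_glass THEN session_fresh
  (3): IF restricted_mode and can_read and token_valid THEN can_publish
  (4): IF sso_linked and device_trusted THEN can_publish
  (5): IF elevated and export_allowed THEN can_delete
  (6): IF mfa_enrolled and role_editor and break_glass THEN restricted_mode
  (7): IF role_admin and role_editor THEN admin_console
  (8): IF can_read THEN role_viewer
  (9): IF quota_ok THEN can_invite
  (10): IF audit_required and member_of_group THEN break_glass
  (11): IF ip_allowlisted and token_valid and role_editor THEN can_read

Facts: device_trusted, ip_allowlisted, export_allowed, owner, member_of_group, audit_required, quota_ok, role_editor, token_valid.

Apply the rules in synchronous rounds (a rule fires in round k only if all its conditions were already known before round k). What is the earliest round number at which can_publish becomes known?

3

Round 1 fires (1), (9), (10), (11), giving mfa_enrolled, can_invite, break_glass, can_read.
Round 2 fires (6), (8), giving restricted_mode, role_viewer.
Round 3 fires (3), giving can_publish.
can_publish first appears in round 3.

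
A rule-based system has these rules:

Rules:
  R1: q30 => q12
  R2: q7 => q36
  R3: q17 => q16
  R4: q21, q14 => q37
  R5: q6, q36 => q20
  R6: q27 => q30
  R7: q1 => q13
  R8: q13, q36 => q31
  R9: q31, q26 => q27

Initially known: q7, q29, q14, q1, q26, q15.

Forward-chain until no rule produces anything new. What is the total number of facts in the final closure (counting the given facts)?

12

[1] R2 [q7 => q36]; R7 [q1 => q13]. ⇒ new: q36, q13.
[2] R8 [q13, q36 => q31]. ⇒ new: q31.
[3] R9 [q31, q26 => q27]. ⇒ new: q27.
[4] R6 [q27 => q30]. ⇒ new: q30.
[5] R1 [q30 => q12]. ⇒ new: q12.
Closure: {q1, q12, q13, q14, q15, q26, q27, q29, q30, q31, q36, q7} — 12 facts.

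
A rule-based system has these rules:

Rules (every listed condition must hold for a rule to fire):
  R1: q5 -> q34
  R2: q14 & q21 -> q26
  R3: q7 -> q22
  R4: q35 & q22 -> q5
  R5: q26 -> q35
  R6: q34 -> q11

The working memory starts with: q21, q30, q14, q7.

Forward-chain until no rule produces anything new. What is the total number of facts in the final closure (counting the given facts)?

10

Round 1 fires R2, R3, giving q26, q22.
Round 2 fires R5, giving q35.
Round 3 fires R4, giving q5.
Round 4 fires R1, giving q34.
Round 5 fires R6, giving q11.
Closure: {q11, q14, q21, q22, q26, q30, q34, q35, q5, q7} — 10 facts.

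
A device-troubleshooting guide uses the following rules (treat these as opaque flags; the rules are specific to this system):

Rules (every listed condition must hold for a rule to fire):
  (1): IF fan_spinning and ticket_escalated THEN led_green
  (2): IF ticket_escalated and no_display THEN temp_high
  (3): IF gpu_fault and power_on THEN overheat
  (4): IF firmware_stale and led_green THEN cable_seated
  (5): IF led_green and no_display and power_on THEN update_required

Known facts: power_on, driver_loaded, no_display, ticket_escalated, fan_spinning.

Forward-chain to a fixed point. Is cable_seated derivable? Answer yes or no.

no

[1] (1) [IF fan_spinning and ticket_escalated THEN led_green]; (2) [IF ticket_escalated and no_display THEN temp_high]. ⇒ new: led_green, temp_high.
[2] (5) [IF led_green and no_display and power_on THEN update_required]. ⇒ new: update_required.
Fixed point reached. cable_seated is concluded only by (4); (4) needs firmware_stale (never derived).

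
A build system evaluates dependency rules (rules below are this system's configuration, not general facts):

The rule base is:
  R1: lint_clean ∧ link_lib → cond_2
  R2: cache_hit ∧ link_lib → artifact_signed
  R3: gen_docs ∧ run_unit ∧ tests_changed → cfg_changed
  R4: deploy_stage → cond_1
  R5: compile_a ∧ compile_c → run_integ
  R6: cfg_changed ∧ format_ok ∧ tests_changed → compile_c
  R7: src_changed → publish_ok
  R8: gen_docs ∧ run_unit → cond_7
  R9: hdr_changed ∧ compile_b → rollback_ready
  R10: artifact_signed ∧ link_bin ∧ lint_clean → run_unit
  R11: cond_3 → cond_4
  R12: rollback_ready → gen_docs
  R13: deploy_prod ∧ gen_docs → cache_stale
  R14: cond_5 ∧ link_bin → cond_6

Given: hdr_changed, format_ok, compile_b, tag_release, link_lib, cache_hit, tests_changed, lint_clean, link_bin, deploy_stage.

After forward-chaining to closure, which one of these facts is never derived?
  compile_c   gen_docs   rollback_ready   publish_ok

publish_ok

Round 1 fires R1, R2, R4, R9, giving cond_2, artifact_signed, cond_1, rollback_ready.
Round 2 fires R10, R12, giving run_unit, gen_docs.
Round 3 fires R3, R8, giving cfg_changed, cond_7.
Round 4 fires R6, giving compile_c.
Derived: gen_docs (round 2), compile_c (round 4), rollback_ready (round 1). publish_ok never appears in any round.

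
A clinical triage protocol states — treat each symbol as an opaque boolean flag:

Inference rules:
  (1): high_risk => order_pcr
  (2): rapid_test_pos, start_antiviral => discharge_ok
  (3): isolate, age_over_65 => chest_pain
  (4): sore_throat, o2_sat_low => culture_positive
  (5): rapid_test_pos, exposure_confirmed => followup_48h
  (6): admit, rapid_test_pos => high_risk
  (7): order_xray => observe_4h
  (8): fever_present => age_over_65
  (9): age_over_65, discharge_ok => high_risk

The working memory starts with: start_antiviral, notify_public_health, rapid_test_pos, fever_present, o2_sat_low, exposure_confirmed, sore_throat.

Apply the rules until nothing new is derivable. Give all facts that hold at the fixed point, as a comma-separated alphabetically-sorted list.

age_over_65, culture_positive, discharge_ok, exposure_confirmed, fever_present, followup_48h, high_risk, notify_public_health, o2_sat_low, order_pcr, rapid_test_pos, sore_throat, start_antiviral

Round 1 fires (2), (4), (5), (8), giving discharge_ok, culture_positive, followup_48h, age_over_65.
Round 2 fires (9), giving high_risk.
Round 3 fires (1), giving order_pcr.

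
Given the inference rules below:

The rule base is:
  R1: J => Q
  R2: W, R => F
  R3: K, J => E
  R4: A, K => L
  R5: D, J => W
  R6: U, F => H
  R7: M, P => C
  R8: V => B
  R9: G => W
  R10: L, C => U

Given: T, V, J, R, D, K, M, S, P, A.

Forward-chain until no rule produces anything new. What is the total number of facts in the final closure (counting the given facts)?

19

Round 1 fires R1, R3, R4, R5, R7, R8, giving Q, E, L, W, C, B.
Round 2 fires R2, R10, giving F, U.
Round 3 fires R6, giving H.
Closure: {A, B, C, D, E, F, H, J, K, L, M, P, Q, R, S, T, U, V, W} — 19 facts.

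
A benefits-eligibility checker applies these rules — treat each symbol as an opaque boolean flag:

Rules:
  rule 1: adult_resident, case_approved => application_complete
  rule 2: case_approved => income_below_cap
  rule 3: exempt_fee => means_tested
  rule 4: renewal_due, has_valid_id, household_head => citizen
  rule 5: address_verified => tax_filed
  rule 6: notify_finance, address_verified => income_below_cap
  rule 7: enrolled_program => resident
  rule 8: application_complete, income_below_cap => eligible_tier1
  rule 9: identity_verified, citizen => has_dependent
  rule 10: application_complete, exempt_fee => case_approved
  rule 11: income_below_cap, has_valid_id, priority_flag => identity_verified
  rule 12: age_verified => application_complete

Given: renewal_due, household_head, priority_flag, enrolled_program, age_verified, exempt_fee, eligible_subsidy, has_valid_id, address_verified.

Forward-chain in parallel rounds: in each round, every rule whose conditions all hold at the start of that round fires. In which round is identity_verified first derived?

Round 1 fires rule 3, rule 4, rule 5, rule 7, rule 12, giving means_tested, citizen, tax_filed, resident, application_complete.
Round 2 fires rule 10, giving case_approved.
Round 3 fires rule 2, giving income_below_cap.
Round 4 fires rule 8, rule 11, giving eligible_tier1, identity_verified.
identity_verified first appears in round 4.

4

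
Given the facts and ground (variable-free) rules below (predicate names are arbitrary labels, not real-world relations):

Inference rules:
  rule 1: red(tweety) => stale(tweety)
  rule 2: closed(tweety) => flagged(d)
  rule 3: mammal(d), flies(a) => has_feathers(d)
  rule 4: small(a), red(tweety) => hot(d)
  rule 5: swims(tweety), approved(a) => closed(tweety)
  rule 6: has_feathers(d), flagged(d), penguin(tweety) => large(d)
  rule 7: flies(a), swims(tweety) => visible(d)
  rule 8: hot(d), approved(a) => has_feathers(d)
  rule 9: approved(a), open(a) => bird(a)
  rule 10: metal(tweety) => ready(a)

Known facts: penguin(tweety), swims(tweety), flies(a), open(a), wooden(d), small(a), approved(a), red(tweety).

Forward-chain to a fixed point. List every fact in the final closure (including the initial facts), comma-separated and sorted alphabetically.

Round 1: rule 1 [red(tweety) => stale(tweety)]; rule 4 [small(a), red(tweety) => hot(d)]; rule 5 [swims(tweety), approved(a) => closed(tweety)]; rule 7 [flies(a), swims(tweety) => visible(d)]; rule 9 [approved(a), open(a) => bird(a)]. New: stale(tweety), hot(d), closed(tweety), visible(d), bird(a).
Round 2: rule 2 [closed(tweety) => flagged(d)]; rule 8 [hot(d), approved(a) => has_feathers(d)]. New: flagged(d), has_feathers(d).
Round 3: rule 6 [has_feathers(d), flagged(d), penguin(tweety) => large(d)]. New: large(d).

approved(a), bird(a), closed(tweety), flagged(d), flies(a), has_feathers(d), hot(d), large(d), open(a), penguin(tweety), red(tweety), small(a), stale(tweety), swims(tweety), visible(d), wooden(d)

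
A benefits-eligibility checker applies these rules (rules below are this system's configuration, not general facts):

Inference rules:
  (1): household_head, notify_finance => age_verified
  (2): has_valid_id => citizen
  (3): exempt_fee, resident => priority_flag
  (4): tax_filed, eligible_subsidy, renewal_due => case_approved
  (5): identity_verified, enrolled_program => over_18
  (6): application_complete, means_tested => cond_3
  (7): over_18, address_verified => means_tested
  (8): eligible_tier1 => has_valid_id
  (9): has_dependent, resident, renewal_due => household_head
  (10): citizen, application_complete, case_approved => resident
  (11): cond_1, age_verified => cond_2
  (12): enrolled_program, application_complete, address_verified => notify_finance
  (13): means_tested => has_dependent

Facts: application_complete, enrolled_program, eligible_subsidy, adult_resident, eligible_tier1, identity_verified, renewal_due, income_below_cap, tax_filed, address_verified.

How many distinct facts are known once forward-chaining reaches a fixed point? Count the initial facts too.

21

Round 1 — (4), (5), (8), (12), derive case_approved, over_18, has_valid_id, notify_finance.
Round 2 — (2), (7), derive citizen, means_tested.
Round 3 — (6), (10), (13), derive cond_3, resident, has_dependent.
Round 4 — (9), derive household_head.
Round 5 — (1), derive age_verified.
Closure: {address_verified, adult_resident, age_verified, application_complete, case_approved, citizen, cond_3, eligible_subsidy, eligible_tier1, enrolled_program, has_dependent, has_valid_id, household_head, identity_verified, income_below_cap, means_tested, notify_finance, over_18, renewal_due, resident, tax_filed} — 21 facts.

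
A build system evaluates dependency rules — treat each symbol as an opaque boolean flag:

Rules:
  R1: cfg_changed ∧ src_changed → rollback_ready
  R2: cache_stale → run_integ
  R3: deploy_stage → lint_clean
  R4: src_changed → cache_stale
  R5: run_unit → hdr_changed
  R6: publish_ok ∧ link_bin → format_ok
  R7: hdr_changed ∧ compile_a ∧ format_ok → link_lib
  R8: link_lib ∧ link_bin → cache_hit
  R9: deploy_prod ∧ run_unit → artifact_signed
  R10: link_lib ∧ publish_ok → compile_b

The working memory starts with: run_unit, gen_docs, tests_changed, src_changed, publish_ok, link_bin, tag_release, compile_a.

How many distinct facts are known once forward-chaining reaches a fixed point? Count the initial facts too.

[1] R4 [src_changed → cache_stale]; R5 [run_unit → hdr_changed]; R6 [publish_ok ∧ link_bin → format_ok]. ⇒ new: cache_stale, hdr_changed, format_ok.
[2] R2 [cache_stale → run_integ]; R7 [hdr_changed ∧ compile_a ∧ format_ok → link_lib]. ⇒ new: run_integ, link_lib.
[3] R8 [link_lib ∧ link_bin → cache_hit]; R10 [link_lib ∧ publish_ok → compile_b]. ⇒ new: cache_hit, compile_b.
Closure: {cache_hit, cache_stale, compile_a, compile_b, format_ok, gen_docs, hdr_changed, link_bin, link_lib, publish_ok, run_integ, run_unit, src_changed, tag_release, tests_changed} — 15 facts.

15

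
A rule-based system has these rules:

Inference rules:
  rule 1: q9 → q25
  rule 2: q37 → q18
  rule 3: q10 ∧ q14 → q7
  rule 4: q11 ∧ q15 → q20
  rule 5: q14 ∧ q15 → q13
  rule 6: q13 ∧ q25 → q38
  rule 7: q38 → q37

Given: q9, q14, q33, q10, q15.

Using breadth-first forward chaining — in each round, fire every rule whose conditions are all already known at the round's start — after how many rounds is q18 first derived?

4

[1] rule 1 [q9 → q25]; rule 3 [q10 ∧ q14 → q7]; rule 5 [q14 ∧ q15 → q13]. ⇒ new: q25, q7, q13.
[2] rule 6 [q13 ∧ q25 → q38]. ⇒ new: q38.
[3] rule 7 [q38 → q37]. ⇒ new: q37.
[4] rule 2 [q37 → q18]. ⇒ new: q18.
q18 first appears in round 4.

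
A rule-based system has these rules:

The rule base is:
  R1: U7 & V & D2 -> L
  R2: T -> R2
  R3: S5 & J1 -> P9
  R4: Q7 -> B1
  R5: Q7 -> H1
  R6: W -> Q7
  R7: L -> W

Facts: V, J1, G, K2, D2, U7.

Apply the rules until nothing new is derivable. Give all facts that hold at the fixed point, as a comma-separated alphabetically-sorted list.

B1, D2, G, H1, J1, K2, L, Q7, U7, V, W

Round 1: R1 [U7 & V & D2 -> L]. New: L.
Round 2: R7 [L -> W]. New: W.
Round 3: R6 [W -> Q7]. New: Q7.
Round 4: R4 [Q7 -> B1]; R5 [Q7 -> H1]. New: B1, H1.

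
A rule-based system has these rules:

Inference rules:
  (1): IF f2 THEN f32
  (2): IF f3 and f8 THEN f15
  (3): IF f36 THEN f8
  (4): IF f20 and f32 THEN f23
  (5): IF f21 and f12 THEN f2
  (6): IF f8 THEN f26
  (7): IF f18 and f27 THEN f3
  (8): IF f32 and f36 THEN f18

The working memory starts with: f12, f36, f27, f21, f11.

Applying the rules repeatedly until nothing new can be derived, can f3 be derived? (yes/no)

Round 1 — (3), (5), derive f8, f2.
Round 2 — (1), (6), derive f32, f26.
Round 3 — (8), derive f18.
Round 4 — (7), derive f3.
Round 5 — (2), derive f15.
f3 appears in round 4, so it is derivable.

yes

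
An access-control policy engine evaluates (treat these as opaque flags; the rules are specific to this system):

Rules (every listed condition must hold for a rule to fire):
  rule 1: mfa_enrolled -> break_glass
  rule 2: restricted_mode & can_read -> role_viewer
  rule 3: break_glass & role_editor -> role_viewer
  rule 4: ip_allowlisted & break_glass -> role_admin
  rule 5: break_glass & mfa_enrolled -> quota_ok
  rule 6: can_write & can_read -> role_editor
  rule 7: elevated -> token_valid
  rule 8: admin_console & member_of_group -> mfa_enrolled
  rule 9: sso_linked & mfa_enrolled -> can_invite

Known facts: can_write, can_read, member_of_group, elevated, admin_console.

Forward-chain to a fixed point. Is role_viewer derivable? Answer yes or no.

Round 1 — rule 6, rule 7, rule 8, derive role_editor, token_valid, mfa_enrolled.
Round 2 — rule 1, derive break_glass.
Round 3 — rule 3, rule 5, derive role_viewer, quota_ok.
role_viewer appears in round 3, so it is derivable.

yes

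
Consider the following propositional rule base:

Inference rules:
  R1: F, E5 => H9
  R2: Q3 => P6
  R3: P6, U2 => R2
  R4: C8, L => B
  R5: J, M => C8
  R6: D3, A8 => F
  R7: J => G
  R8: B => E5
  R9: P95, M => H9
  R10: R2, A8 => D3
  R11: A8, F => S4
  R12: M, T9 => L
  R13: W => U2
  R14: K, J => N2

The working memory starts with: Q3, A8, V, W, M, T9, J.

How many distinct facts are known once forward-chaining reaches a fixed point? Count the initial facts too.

19

Round 1 fires R2, R5, R7, R12, R13, giving P6, C8, G, L, U2.
Round 2 fires R3, R4, giving R2, B.
Round 3 fires R8, R10, giving E5, D3.
Round 4 fires R6, giving F.
Round 5 fires R1, R11, giving H9, S4.
Closure: {A8, B, C8, D3, E5, F, G, H9, J, L, M, P6, Q3, R2, S4, T9, U2, V, W} — 19 facts.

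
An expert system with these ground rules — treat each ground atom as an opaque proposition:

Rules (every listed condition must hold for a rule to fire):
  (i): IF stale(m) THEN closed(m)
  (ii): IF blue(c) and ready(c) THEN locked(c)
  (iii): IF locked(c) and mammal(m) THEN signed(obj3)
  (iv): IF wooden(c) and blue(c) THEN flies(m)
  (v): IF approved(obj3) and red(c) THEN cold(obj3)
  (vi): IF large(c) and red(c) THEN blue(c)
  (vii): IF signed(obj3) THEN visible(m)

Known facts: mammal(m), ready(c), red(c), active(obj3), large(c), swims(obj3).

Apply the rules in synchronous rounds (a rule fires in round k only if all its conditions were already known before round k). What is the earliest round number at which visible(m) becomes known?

4

Round 1: (vi) [IF large(c) and red(c) THEN blue(c)]. Adds blue(c).
Round 2: (ii) [IF blue(c) and ready(c) THEN locked(c)]. Adds locked(c).
Round 3: (iii) [IF locked(c) and mammal(m) THEN signed(obj3)]. Adds signed(obj3).
Round 4: (vii) [IF signed(obj3) THEN visible(m)]. Adds visible(m).
visible(m) first appears in round 4.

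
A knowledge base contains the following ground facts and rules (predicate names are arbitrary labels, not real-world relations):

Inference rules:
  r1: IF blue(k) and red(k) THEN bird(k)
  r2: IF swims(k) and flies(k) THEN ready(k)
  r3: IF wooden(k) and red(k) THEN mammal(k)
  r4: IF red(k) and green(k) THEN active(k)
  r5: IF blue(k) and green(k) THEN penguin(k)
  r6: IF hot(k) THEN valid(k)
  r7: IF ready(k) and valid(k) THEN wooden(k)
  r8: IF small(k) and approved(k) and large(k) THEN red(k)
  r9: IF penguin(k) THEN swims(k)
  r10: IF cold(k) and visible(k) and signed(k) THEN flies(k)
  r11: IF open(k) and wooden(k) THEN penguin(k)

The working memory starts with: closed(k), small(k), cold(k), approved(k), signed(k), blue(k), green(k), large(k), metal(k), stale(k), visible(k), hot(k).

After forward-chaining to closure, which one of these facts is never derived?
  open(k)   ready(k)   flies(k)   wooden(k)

open(k)

Round 1 — r5, r6, r8, r10, derive penguin(k), valid(k), red(k), flies(k).
Round 2 — r1, r4, r9, derive bird(k), active(k), swims(k).
Round 3 — r2, derive ready(k).
Round 4 — r7, derive wooden(k).
Round 5 — r3, derive mammal(k).
Derived: ready(k) (round 3), flies(k) (round 1), wooden(k) (round 4). open(k) never appears in any round.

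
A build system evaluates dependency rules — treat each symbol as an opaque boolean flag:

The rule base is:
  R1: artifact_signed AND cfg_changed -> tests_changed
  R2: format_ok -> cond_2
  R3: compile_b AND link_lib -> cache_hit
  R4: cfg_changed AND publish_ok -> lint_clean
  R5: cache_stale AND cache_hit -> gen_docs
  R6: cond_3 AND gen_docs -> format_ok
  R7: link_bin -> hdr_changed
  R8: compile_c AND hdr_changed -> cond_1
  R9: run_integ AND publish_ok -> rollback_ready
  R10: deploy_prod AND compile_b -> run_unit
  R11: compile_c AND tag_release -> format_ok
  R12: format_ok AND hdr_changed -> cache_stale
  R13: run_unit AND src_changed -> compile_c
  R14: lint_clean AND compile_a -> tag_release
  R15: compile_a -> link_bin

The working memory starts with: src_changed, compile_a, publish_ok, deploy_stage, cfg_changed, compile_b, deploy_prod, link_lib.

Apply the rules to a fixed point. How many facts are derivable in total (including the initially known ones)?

Round 1: R3 [compile_b AND link_lib -> cache_hit]; R4 [cfg_changed AND publish_ok -> lint_clean]; R10 [deploy_prod AND compile_b -> run_unit]; R15 [compile_a -> link_bin]. New: cache_hit, lint_clean, run_unit, link_bin.
Round 2: R7 [link_bin -> hdr_changed]; R13 [run_unit AND src_changed -> compile_c]; R14 [lint_clean AND compile_a -> tag_release]. New: hdr_changed, compile_c, tag_release.
Round 3: R8 [compile_c AND hdr_changed -> cond_1]; R11 [compile_c AND tag_release -> format_ok]. New: cond_1, format_ok.
Round 4: R2 [format_ok -> cond_2]; R12 [format_ok AND hdr_changed -> cache_stale]. New: cond_2, cache_stale.
Round 5: R5 [cache_stale AND cache_hit -> gen_docs]. New: gen_docs.
Closure: {cache_hit, cache_stale, cfg_changed, compile_a, compile_b, compile_c, cond_1, cond_2, deploy_prod, deploy_stage, format_ok, gen_docs, hdr_changed, link_bin, link_lib, lint_clean, publish_ok, run_unit, src_changed, tag_release} — 20 facts.

20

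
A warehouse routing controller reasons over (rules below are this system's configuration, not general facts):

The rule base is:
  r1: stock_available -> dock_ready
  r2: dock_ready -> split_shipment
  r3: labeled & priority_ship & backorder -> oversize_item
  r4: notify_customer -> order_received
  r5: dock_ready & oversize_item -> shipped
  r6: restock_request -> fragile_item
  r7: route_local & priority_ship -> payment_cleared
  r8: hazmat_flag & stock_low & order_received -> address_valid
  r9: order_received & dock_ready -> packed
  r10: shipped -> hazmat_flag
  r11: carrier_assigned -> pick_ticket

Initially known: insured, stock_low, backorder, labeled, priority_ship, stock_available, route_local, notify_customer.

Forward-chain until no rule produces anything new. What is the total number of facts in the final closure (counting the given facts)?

Round 1: r1 [stock_available -> dock_ready]; r3 [labeled & priority_ship & backorder -> oversize_item]; r4 [notify_customer -> order_received]; r7 [route_local & priority_ship -> payment_cleared]. Adds dock_ready, oversize_item, order_received, payment_cleared.
Round 2: r2 [dock_ready -> split_shipment]; r5 [dock_ready & oversize_item -> shipped]; r9 [order_received & dock_ready -> packed]. Adds split_shipment, shipped, packed.
Round 3: r10 [shipped -> hazmat_flag]. Adds hazmat_flag.
Round 4: r8 [hazmat_flag & stock_low & order_received -> address_valid]. Adds address_valid.
Closure: {address_valid, backorder, dock_ready, hazmat_flag, insured, labeled, notify_customer, order_received, oversize_item, packed, payment_cleared, priority_ship, route_local, shipped, split_shipment, stock_available, stock_low} — 17 facts.

17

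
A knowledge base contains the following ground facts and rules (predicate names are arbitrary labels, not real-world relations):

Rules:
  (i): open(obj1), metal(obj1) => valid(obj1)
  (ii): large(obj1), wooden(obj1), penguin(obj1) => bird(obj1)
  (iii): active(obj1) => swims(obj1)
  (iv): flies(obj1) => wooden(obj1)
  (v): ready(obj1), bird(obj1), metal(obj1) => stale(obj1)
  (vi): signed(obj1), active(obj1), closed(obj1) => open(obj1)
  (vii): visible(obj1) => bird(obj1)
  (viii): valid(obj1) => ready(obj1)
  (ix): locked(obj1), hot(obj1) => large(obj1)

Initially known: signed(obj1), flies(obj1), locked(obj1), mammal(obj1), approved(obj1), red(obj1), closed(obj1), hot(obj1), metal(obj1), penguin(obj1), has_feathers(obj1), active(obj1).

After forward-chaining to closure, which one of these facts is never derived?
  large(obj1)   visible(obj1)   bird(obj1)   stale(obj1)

Round 1 fires (iii), (iv), (vi), (ix), giving swims(obj1), wooden(obj1), open(obj1), large(obj1).
Round 2 fires (i), (ii), giving valid(obj1), bird(obj1).
Round 3 fires (viii), giving ready(obj1).
Round 4 fires (v), giving stale(obj1).
Derived: large(obj1) (round 1), stale(obj1) (round 4), bird(obj1) (round 2). visible(obj1) never appears in any round.

visible(obj1)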